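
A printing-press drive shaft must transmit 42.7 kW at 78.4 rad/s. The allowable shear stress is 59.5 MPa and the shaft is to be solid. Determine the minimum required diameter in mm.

36.0 mm

ω = 78.4 rad/s, so T = P/ω = 42.7×10³ / 78.40 = 544.6 N·m.
For a solid shaft τ_max = 16T/(πd³), so d = (16T/(π τ_allow))^(1/3) = (16·544.6/(π·5.95×10^7))^(1/3) = 0.03599 m.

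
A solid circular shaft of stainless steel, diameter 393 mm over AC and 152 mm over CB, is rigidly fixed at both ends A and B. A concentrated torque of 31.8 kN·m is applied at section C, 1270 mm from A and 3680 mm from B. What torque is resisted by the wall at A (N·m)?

Compatibility: T_A·a/J_AC = T_B·b/J_CB with T_A + T_B = T₀.
J_AC = 2.34×10^-3 m⁴, J_CB = 5.24×10^-5 m⁴, so T_A = T₀·(J_AC/a)/((J_AC/a)+(J_CB/b)) = 31560 N·m, T_B = 243.7 N·m.

31600 N·m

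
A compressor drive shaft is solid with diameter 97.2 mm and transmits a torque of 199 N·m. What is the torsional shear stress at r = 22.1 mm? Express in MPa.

0.502 MPa

J = πd⁴/32 = π(0.0972)⁴/32 = 8.763×10^-6 m⁴.
Shear stress varies linearly with radius: τ = T·r/J = 199.0 × 0.0221 / 8.763×10^-6 = 5.019×10^5 Pa.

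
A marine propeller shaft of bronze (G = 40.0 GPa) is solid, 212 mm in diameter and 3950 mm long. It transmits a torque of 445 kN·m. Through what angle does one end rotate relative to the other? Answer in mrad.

222 mrad

J = πd⁴/32 = π(0.212)⁴/32 = 1.983×10^-4 m⁴.
θ = T·L/(G·J) = 445000 × 3.95 / (40.0×10⁹ × 1.983×10^-4) = 0.2216 rad.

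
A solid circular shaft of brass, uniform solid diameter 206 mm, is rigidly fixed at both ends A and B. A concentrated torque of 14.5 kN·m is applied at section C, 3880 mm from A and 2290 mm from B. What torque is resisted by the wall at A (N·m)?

With uniform GJ and both ends fixed, compatibility θ_AC = θ_CB gives T_A·a = T_B·b, together with T_A + T_B = T₀.
T_A = T₀·b/(a+b) = 14500·2290/6170 = 5382 N·m; T_B = 9118 N·m.

5380 N·m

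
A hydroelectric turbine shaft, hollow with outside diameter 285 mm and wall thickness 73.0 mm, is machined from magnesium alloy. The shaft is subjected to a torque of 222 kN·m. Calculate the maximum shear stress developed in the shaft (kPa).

J = π(d_o⁴ − d_i⁴)/32 = π(0.285⁴ − 0.139⁴)/32 = 6.111×10^-4 m⁴.
τ_max = T·r/J = 222000 × 0.142 / 6.111×10^-4 = 5.177×10^7 Pa.

51800 kPa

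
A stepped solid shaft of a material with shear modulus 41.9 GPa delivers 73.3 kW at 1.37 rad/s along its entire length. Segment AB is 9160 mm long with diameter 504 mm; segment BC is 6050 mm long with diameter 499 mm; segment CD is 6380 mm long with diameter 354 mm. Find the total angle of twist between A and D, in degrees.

ω = 1.37 rad/s, so T = P/ω = 73.3×10³ / 1.370 = 53500 N·m.
J_AB = π(0.504)⁴/32 = 6.33×10^-3 m⁴; J_BC = π(0.499)⁴/32 = 6.09×10^-3 m⁴; J_CD = π(0.354)⁴/32 = 1.54×10^-3 m⁴.
θ = (T/G)·Σ L_i/J_i = (53500/41.9×10⁹)·(9.16/6.33×10^-3 + 6.05/6.09×10^-3 + 6.38/1.54×10^-3) = 8.400×10^-3 rad.

0.481°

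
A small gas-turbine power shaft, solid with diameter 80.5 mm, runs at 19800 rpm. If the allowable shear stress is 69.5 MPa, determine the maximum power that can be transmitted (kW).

14800 kW

J = πd⁴/32 = π(0.0805)⁴/32 = 4.123×10^-6 m⁴.
T_max = τ_allow·J/r = 6.95×10^7 × 4.123×10^-6 / 0.0403 = 7119 N·m.
ω = 2π·19800/60 = 2073 rad/s, so P_max = T_max·ω = 1.476×10^7 W.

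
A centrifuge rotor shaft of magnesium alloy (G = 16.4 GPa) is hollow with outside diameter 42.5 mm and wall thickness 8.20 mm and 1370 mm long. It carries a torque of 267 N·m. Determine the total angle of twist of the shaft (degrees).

4.65°

J = π(d_o⁴ − d_i⁴)/32 = π(0.0425⁴ − 0.0261⁴)/32 = 2.747×10^-7 m⁴.
θ = T·L/(G·J) = 267.0 × 1.37 / (16.4×10⁹ × 2.747×10^-7) = 0.08118 rad.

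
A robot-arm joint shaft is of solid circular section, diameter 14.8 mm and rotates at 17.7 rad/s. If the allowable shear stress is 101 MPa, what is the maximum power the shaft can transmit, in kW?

1.14 kW

J = πd⁴/32 = π(0.0148)⁴/32 = 4.710×10^-9 m⁴.
T_max = τ_allow·J/r = 1.01×10^8 × 4.710×10^-9 / 0.00740 = 64.29 N·m.
ω = 17.7 rad/s, so P_max = T_max·ω = 1138 W.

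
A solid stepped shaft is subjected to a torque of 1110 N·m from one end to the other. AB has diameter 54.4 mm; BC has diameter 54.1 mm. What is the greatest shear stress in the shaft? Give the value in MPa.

35.7 MPa

Under the same torque, τ_max = 16T/(πd³) is largest where d is smallest — segment BC (d = 54.1 mm).
τ_max = 16·1110/(π·(0.0541)³) = 3.570×10^7 Pa.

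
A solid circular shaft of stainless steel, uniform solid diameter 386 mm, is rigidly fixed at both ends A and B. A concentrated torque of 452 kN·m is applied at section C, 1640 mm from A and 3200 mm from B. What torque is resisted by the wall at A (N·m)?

299000 N·m

With uniform GJ and both ends fixed, compatibility θ_AC = θ_CB gives T_A·a = T_B·b, together with T_A + T_B = T₀.
T_A = T₀·b/(a+b) = 452000·3200/4840 = 298800 N·m; T_B = 153200 N·m.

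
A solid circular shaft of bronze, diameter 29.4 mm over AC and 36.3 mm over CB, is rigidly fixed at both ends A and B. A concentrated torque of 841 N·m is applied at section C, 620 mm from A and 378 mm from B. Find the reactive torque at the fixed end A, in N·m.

175 N·m

Compatibility: T_A·a/J_AC = T_B·b/J_CB with T_A + T_B = T₀.
J_AC = 7.33×10^-8 m⁴, J_CB = 1.70×10^-7 m⁴, so T_A = T₀·(J_AC/a)/((J_AC/a)+(J_CB/b)) = 174.8 N·m, T_B = 666.2 N·m.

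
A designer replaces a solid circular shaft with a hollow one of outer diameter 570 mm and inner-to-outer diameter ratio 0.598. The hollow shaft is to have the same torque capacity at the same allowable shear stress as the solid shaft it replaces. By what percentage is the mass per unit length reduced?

Equal τ_max and T ⇒ the solid shaft needs d_s³ = d_o³(1−k⁴), so d_s = 570·(1−0.598⁴)^(1/3) = 544.6 mm.
Area ratio A_h/A_s = d_o²(1−k²)/d_s² = (1−k²)/(1−k⁴)^(2/3) = 0.7038.
Mass saving = 1 − 0.7038 = 29.6 %.

29.6 %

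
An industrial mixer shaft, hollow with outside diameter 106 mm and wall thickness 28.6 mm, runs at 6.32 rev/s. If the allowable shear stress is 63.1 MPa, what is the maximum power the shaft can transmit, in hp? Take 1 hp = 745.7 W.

750 hp

J = π(d_o⁴ − d_i⁴)/32 = π(0.106⁴ − 0.0488⁴)/32 = 1.184×10^-5 m⁴.
T_max = τ_allow·J/r = 6.31×10^7 × 1.184×10^-5 / 0.0530 = 14090 N·m.
ω = 2π·6.32 = 39.71 rad/s, so P_max = T_max·ω = 5.596×10^5 W.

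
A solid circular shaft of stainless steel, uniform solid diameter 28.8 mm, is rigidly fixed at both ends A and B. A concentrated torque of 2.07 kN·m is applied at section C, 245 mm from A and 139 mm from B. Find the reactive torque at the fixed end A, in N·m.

With uniform GJ and both ends fixed, compatibility θ_AC = θ_CB gives T_A·a = T_B·b, together with T_A + T_B = T₀.
T_A = T₀·b/(a+b) = 2070·139/384.0 = 749.3 N·m; T_B = 1321 N·m.

749 N·m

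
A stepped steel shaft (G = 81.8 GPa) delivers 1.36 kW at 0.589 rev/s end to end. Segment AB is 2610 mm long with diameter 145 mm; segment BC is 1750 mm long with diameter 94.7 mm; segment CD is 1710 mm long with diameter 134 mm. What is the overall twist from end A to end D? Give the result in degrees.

0.0864°

ω = 2π·0.589 = 3.701 rad/s, so T = P/ω = 1.36×10³ / 3.701 = 367.5 N·m.
J_AB = π(0.145)⁴/32 = 4.34×10^-5 m⁴; J_BC = π(0.0947)⁴/32 = 7.90×10^-6 m⁴; J_CD = π(0.134)⁴/32 = 3.17×10^-5 m⁴.
θ = (T/G)·Σ L_i/J_i = (367.5/81.8×10⁹)·(2.61/4.34×10^-5 + 1.75/7.90×10^-6 + 1.71/3.17×10^-5) = 1.509×10^-3 rad.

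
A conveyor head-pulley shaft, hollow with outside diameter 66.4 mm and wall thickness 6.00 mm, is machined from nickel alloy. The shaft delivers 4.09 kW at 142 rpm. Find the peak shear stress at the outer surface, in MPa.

ω = 2π·142/60 = 14.87 rad/s, so T = P/ω = 4.09×10³ / 14.87 = 275.0 N·m.
J = π(d_o⁴ − d_i⁴)/32 = π(0.0664⁴ − 0.0544⁴)/32 = 1.049×10^-6 m⁴.
τ_max = T·r/J = 275.0 × 0.0332 / 1.049×10^-6 = 8.708×10^6 Pa.

8.71 MPa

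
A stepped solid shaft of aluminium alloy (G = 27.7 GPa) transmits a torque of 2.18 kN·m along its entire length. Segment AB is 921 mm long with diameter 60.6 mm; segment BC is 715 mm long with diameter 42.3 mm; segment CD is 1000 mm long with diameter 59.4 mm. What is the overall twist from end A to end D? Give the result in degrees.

17.1°

J_AB = π(0.0606)⁴/32 = 1.32×10^-6 m⁴; J_BC = π(0.0423)⁴/32 = 3.14×10^-7 m⁴; J_CD = π(0.0594)⁴/32 = 1.22×10^-6 m⁴.
θ = (T/G)·Σ L_i/J_i = (2180/27.7×10⁹)·(0.921/1.32×10^-6 + 0.715/3.14×10^-7 + 1.00/1.22×10^-6) = 0.2982 rad.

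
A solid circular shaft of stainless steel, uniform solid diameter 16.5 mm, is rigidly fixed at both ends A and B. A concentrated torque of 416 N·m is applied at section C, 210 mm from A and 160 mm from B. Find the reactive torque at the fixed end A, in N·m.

With uniform GJ and both ends fixed, compatibility θ_AC = θ_CB gives T_A·a = T_B·b, together with T_A + T_B = T₀.
T_A = T₀·b/(a+b) = 416.0·160/370.0 = 179.9 N·m; T_B = 236.1 N·m.

180 N·m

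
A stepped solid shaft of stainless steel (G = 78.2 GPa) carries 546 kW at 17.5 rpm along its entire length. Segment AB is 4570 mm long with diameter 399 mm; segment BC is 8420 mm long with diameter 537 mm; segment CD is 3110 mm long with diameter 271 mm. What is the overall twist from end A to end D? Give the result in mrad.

33.3 mrad

ω = 2π·17.5/60 = 1.833 rad/s, so T = P/ω = 546×10³ / 1.833 = 297900 N·m.
J_AB = π(0.399)⁴/32 = 2.49×10^-3 m⁴; J_BC = π(0.537)⁴/32 = 8.16×10^-3 m⁴; J_CD = π(0.271)⁴/32 = 5.30×10^-4 m⁴.
θ = (T/G)·Σ L_i/J_i = (297900/78.2×10⁹)·(4.57/2.49×10^-3 + 8.42/8.16×10^-3 + 3.11/5.30×10^-4) = 0.03330 rad.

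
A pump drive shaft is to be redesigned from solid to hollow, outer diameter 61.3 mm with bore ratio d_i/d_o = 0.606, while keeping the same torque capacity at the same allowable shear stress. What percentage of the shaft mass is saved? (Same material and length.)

Equal τ_max and T ⇒ the solid shaft needs d_s³ = d_o³(1−k⁴), so d_s = 61.3·(1−0.606⁴)^(1/3) = 58.41 mm.
Area ratio A_h/A_s = d_o²(1−k²)/d_s² = (1−k²)/(1−k⁴)^(2/3) = 0.6969.
Mass saving = 1 − 0.6969 = 30.3 %.

30.3 %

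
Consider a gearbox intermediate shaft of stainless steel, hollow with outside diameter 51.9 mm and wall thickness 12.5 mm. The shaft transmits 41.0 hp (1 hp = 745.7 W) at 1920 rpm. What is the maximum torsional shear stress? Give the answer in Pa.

ω = 2π·1920/60 = 201.1 rad/s, so T = P/ω = 41.0×745.7 / 201.1 = 152.1 N·m.
J = π(d_o⁴ − d_i⁴)/32 = π(0.0519⁴ − 0.0269⁴)/32 = 6.609×10^-7 m⁴.
τ_max = T·r/J = 152.1 × 0.0260 / 6.609×10^-7 = 5.971×10^6 Pa.

5.97e6 Pa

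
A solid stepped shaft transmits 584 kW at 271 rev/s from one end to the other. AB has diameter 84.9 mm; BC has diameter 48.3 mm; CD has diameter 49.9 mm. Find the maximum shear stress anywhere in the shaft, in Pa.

ω = 2π·271 = 1703 rad/s, so T = P/ω = 584×10³ / 1703 = 343.0 N·m.
Under the same torque, τ_max = 16T/(πd³) is largest where d is smallest — segment BC (d = 48.3 mm).
τ_max = 16·343.0/(π·(0.0483)³) = 1.550×10^7 Pa.

1.55e7 Pa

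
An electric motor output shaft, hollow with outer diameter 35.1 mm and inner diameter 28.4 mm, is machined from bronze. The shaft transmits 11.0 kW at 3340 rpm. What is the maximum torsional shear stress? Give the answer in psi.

ω = 2π·3340/60 = 349.8 rad/s, so T = P/ω = 11.0×10³ / 349.8 = 31.45 N·m.
J = π(d_o⁴ − d_i⁴)/32 = π(0.0351⁴ − 0.0284⁴)/32 = 8.515×10^-8 m⁴.
τ_max = T·r/J = 31.45 × 0.0175 / 8.515×10^-8 = 6.482×10^6 Pa.

940 psi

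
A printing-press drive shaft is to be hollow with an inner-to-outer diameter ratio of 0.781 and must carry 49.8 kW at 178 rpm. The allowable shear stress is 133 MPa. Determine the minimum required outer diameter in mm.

ω = 2π·178/60 = 18.64 rad/s, so T = P/ω = 49.8×10³ / 18.64 = 2672 N·m.
For a hollow shaft with d_i/d_o = 0.781: τ_max = 16T/(π d_o³ (1−k⁴)), so d_o = [16T/(π τ_allow (1−k⁴))]^(1/3) = [16·2672/(π·1.33×10^8·0.6279)]^(1/3) = 0.05462 m.

54.6 mm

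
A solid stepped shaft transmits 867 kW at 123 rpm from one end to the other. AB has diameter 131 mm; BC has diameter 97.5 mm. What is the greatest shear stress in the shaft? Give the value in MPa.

ω = 2π·123/60 = 12.88 rad/s, so T = P/ω = 867×10³ / 12.88 = 67310 N·m.
Under the same torque, τ_max = 16T/(πd³) is largest where d is smallest — segment BC (d = 97.5 mm).
τ_max = 16·67310/(π·(0.0975)³) = 3.699×10^8 Pa.

370 MPa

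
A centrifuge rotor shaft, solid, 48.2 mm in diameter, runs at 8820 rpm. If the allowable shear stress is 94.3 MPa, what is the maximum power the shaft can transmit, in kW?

1920 kW

J = πd⁴/32 = π(0.0482)⁴/32 = 5.299×10^-7 m⁴.
T_max = τ_allow·J/r = 9.43×10^7 × 5.299×10^-7 / 0.0241 = 2073 N·m.
ω = 2π·8820/60 = 923.6 rad/s, so P_max = T_max·ω = 1.915×10^6 W.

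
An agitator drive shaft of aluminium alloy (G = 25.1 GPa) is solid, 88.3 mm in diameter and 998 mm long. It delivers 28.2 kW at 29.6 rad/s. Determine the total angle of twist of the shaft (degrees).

0.364°

ω = 29.6 rad/s, so T = P/ω = 28.2×10³ / 29.60 = 952.7 N·m.
J = πd⁴/32 = π(0.0883)⁴/32 = 5.968×10^-6 m⁴.
θ = T·L/(G·J) = 952.7 × 0.998 / (25.1×10⁹ × 5.968×10^-6) = 6.347×10^-3 rad.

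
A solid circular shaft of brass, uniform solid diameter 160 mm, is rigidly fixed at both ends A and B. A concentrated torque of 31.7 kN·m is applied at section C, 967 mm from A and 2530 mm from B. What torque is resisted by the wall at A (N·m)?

With uniform GJ and both ends fixed, compatibility θ_AC = θ_CB gives T_A·a = T_B·b, together with T_A + T_B = T₀.
T_A = T₀·b/(a+b) = 31700·2530/3497 = 22930 N·m; T_B = 8766 N·m.

22900 N·m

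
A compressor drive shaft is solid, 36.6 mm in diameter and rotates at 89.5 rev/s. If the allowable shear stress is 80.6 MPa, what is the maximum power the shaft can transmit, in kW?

J = πd⁴/32 = π(0.0366)⁴/32 = 1.762×10^-7 m⁴.
T_max = τ_allow·J/r = 8.06×10^7 × 1.762×10^-7 / 0.0183 = 775.9 N·m.
ω = 2π·89.5 = 562.3 rad/s, so P_max = T_max·ω = 4.363×10^5 W.

436 kW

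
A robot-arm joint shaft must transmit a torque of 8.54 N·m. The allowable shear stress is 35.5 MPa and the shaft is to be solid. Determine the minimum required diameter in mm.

For a solid shaft τ_max = 16T/(πd³), so d = (16T/(π τ_allow))^(1/3) = (16·8.540/(π·3.55×10^7))^(1/3) = 0.01070 m.

10.7 mm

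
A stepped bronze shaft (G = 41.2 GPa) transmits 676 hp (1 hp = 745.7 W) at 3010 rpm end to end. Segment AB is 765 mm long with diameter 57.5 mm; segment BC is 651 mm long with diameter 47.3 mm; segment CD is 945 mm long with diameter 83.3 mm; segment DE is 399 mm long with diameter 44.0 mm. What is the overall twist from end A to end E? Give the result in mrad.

129 mrad

ω = 2π·3010/60 = 315.2 rad/s, so T = P/ω = 676×745.7 / 315.2 = 1599 N·m.
J_AB = π(0.0575)⁴/32 = 1.07×10^-6 m⁴; J_BC = π(0.0473)⁴/32 = 4.91×10^-7 m⁴; J_CD = π(0.0833)⁴/32 = 4.73×10^-6 m⁴; J_DE = π(0.0440)⁴/32 = 3.68×10^-7 m⁴.
θ = (T/G)·Σ L_i/J_i = (1599/41.2×10⁹)·(0.765/1.07×10^-6 + 0.651/4.91×10^-7 + 0.945/4.73×10^-6 + 0.399/3.68×10^-7) = 0.1289 rad.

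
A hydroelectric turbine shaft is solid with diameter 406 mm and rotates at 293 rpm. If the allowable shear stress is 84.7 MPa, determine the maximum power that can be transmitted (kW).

34100 kW

J = πd⁴/32 = π(0.406)⁴/32 = 2.667×10^-3 m⁴.
T_max = τ_allow·J/r = 8.47×10^7 × 2.667×10^-3 / 0.203 = 1.113e6 N·m.
ω = 2π·293/60 = 30.68 rad/s, so P_max = T_max·ω = 3.415×10^7 W.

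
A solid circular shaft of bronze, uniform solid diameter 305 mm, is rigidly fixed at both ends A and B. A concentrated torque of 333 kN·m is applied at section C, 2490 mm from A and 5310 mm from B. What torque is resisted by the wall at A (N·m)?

227000 N·m

With uniform GJ and both ends fixed, compatibility θ_AC = θ_CB gives T_A·a = T_B·b, together with T_A + T_B = T₀.
T_A = T₀·b/(a+b) = 333000·5310/7800 = 226700 N·m; T_B = 106300 N·m.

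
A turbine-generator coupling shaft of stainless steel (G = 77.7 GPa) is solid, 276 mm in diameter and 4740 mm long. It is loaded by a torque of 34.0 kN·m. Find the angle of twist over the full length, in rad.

J = πd⁴/32 = π(0.276)⁴/32 = 5.697×10^-4 m⁴.
θ = T·L/(G·J) = 34000 × 4.74 / (77.7×10⁹ × 5.697×10^-4) = 3.641×10^-3 rad.

0.00364 rad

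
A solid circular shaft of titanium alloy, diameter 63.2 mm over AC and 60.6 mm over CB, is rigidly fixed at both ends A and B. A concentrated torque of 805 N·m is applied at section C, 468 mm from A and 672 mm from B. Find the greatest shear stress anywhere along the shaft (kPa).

Compatibility: T_A·a/J_AC = T_B·b/J_CB with T_A + T_B = T₀.
J_AC = 1.57×10^-6 m⁴, J_CB = 1.32×10^-6 m⁴, so T_A = T₀·(J_AC/a)/((J_AC/a)+(J_CB/b)) = 506.7 N·m, T_B = 298.3 N·m.
τ in each portion: τ_AC = 1.02×10^7 Pa, τ_CB = 6.83×10^6 Pa; maximum is in AC.
τ_max = T_AC·r/J = 506.7·0.0316/1.57×10^-6 = 1.022×10^7 Pa.

10200 kPa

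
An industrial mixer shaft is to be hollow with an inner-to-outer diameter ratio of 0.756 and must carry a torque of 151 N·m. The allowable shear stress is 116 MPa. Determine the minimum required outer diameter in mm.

For a hollow shaft with d_i/d_o = 0.756: τ_max = 16T/(π d_o³ (1−k⁴)), so d_o = [16T/(π τ_allow (1−k⁴))]^(1/3) = [16·151.0/(π·1.16×10^8·0.6733)]^(1/3) = 0.02143 m.

21.4 mm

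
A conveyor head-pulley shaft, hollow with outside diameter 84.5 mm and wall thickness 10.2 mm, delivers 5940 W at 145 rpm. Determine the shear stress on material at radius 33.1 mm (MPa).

ω = 2π·145/60 = 15.18 rad/s, so T = P/ω = 5940 / 15.18 = 391.2 N·m.
J = π(d_o⁴ − d_i⁴)/32 = π(0.0845⁴ − 0.0641⁴)/32 = 3.348×10^-6 m⁴.
Shear stress varies linearly with radius: τ = T·r/J = 391.2 × 0.0331 / 3.348×10^-6 = 3.868×10^6 Pa.

3.87 MPa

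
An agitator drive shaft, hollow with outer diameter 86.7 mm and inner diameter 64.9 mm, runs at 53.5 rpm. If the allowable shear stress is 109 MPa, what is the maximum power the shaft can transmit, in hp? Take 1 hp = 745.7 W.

71.9 hp

J = π(d_o⁴ − d_i⁴)/32 = π(0.0867⁴ − 0.0649⁴)/32 = 3.806×10^-6 m⁴.
T_max = τ_allow·J/r = 1.09×10^8 × 3.806×10^-6 / 0.0433 = 9569 N·m.
ω = 2π·53.5/60 = 5.603 rad/s, so P_max = T_max·ω = 5.361×10^4 W.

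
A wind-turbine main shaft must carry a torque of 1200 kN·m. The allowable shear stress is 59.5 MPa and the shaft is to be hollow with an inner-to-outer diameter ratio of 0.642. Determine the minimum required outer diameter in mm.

For a hollow shaft with d_i/d_o = 0.642: τ_max = 16T/(π d_o³ (1−k⁴)), so d_o = [16T/(π τ_allow (1−k⁴))]^(1/3) = [16·1.200e6/(π·5.95×10^7·0.8301)]^(1/3) = 0.4983 m.

498 mm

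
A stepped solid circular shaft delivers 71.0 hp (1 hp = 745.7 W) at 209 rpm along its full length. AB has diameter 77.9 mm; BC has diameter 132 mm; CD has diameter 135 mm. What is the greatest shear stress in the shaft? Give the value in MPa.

ω = 2π·209/60 = 21.89 rad/s, so T = P/ω = 71.0×745.7 / 21.89 = 2419 N·m.
Under the same torque, τ_max = 16T/(πd³) is largest where d is smallest — segment AB (d = 77.9 mm).
τ_max = 16·2419/(π·(0.0779)³) = 2.606×10^7 Pa.

26.1 MPa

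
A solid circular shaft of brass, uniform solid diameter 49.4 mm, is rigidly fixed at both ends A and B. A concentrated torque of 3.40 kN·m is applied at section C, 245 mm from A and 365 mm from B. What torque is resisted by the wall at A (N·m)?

2030 N·m

With uniform GJ and both ends fixed, compatibility θ_AC = θ_CB gives T_A·a = T_B·b, together with T_A + T_B = T₀.
T_A = T₀·b/(a+b) = 3400·365/610.0 = 2034 N·m; T_B = 1366 N·m.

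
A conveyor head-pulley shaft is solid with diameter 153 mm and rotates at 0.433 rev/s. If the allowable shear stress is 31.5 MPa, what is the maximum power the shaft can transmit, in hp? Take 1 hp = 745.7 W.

80.8 hp

J = πd⁴/32 = π(0.153)⁴/32 = 5.380×10^-5 m⁴.
T_max = τ_allow·J/r = 3.15×10^7 × 5.380×10^-5 / 0.0765 = 22150 N·m.
ω = 2π·0.433 = 2.721 rad/s, so P_max = T_max·ω = 6.027×10^4 W.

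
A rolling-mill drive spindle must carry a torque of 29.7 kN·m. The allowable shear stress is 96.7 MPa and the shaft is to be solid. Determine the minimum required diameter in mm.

For a solid shaft τ_max = 16T/(πd³), so d = (16T/(π τ_allow))^(1/3) = (16·29700/(π·9.67×10^7))^(1/3) = 0.1161 m.

116 mm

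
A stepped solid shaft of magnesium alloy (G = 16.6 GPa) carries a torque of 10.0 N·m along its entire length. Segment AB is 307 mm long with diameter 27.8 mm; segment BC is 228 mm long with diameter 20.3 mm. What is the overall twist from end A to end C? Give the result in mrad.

J_AB = π(0.0278)⁴/32 = 5.86×10^-8 m⁴; J_BC = π(0.0203)⁴/32 = 1.67×10^-8 m⁴.
θ = (T/G)·Σ L_i/J_i = (10.00/16.6×10⁹)·(0.307/5.86×10^-8 + 0.228/1.67×10^-8) = 0.01139 rad.

11.4 mrad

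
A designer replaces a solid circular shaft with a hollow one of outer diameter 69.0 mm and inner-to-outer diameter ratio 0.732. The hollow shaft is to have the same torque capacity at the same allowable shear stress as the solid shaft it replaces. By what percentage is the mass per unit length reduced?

Equal τ_max and T ⇒ the solid shaft needs d_s³ = d_o³(1−k⁴), so d_s = 69.0·(1−0.732⁴)^(1/3) = 61.64 mm.
Area ratio A_h/A_s = d_o²(1−k²)/d_s² = (1−k²)/(1−k⁴)^(2/3) = 0.5817.
Mass saving = 1 − 0.5817 = 41.8 %.

41.8 %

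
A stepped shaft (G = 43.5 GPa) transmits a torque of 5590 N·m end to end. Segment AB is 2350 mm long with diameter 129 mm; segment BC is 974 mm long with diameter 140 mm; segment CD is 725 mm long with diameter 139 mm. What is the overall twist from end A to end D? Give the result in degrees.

J_AB = π(0.129)⁴/32 = 2.72×10^-5 m⁴; J_BC = π(0.140)⁴/32 = 3.77×10^-5 m⁴; J_CD = π(0.139)⁴/32 = 3.66×10^-5 m⁴.
θ = (T/G)·Σ L_i/J_i = (5590/43.5×10⁹)·(2.35/2.72×10^-5 + 0.974/3.77×10^-5 + 0.725/3.66×10^-5) = 0.01697 rad.

0.972°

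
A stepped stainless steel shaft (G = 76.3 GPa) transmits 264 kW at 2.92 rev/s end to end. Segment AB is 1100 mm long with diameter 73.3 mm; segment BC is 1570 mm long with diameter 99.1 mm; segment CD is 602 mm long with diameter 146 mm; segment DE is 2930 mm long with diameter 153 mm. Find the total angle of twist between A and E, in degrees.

6.72°

ω = 2π·2.92 = 18.35 rad/s, so T = P/ω = 264×10³ / 18.35 = 14390 N·m.
J_AB = π(0.0733)⁴/32 = 2.83×10^-6 m⁴; J_BC = π(0.0991)⁴/32 = 9.47×10^-6 m⁴; J_CD = π(0.146)⁴/32 = 4.46×10^-5 m⁴; J_DE = π(0.153)⁴/32 = 5.38×10^-5 m⁴.
θ = (T/G)·Σ L_i/J_i = (14390/76.3×10⁹)·(1.10/2.83×10^-6 + 1.57/9.47×10^-6 + 0.602/4.46×10^-5 + 2.93/5.38×10^-5) = 0.1173 rad.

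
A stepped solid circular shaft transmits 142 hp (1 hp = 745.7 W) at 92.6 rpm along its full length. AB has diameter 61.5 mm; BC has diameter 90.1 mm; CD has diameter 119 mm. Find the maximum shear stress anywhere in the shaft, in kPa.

ω = 2π·92.6/60 = 9.697 rad/s, so T = P/ω = 142×745.7 / 9.697 = 10920 N·m.
Under the same torque, τ_max = 16T/(πd³) is largest where d is smallest — segment AB (d = 61.5 mm).
τ_max = 16·10920/(π·(0.0615)³) = 2.391×10^8 Pa.

239000 kPa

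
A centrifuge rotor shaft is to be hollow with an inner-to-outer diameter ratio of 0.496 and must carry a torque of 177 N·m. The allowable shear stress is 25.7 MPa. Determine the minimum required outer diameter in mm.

33.4 mm

For a hollow shaft with d_i/d_o = 0.496: τ_max = 16T/(π d_o³ (1−k⁴)), so d_o = [16T/(π τ_allow (1−k⁴))]^(1/3) = [16·177.0/(π·2.57×10^7·0.9395)]^(1/3) = 0.03342 m.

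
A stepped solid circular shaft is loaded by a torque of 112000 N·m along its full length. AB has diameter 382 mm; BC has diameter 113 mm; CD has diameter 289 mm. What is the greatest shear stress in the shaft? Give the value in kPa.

Under the same torque, τ_max = 16T/(πd³) is largest where d is smallest — segment BC (d = 113 mm).
τ_max = 16·112000/(π·(0.113)³) = 3.953×10^8 Pa.

395000 kPa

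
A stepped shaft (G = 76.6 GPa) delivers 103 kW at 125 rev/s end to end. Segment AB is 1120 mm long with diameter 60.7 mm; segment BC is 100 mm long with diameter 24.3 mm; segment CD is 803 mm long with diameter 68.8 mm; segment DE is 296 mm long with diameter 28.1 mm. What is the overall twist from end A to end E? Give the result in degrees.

0.879°

ω = 2π·125 = 785.4 rad/s, so T = P/ω = 103×10³ / 785.4 = 131.1 N·m.
J_AB = π(0.0607)⁴/32 = 1.33×10^-6 m⁴; J_BC = π(0.0243)⁴/32 = 3.42×10^-8 m⁴; J_CD = π(0.0688)⁴/32 = 2.20×10^-6 m⁴; J_DE = π(0.0281)⁴/32 = 6.12×10^-8 m⁴.
θ = (T/G)·Σ L_i/J_i = (131.1/76.6×10⁹)·(1.12/1.33×10^-6 + 0.100/3.42×10^-8 + 0.803/2.20×10^-6 + 0.296/6.12×10^-8) = 0.01534 rad.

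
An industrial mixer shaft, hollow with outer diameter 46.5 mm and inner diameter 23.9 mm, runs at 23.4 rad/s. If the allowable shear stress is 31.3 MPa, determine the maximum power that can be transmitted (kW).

J = π(d_o⁴ − d_i⁴)/32 = π(0.0465⁴ − 0.0239⁴)/32 = 4.270×10^-7 m⁴.
T_max = τ_allow·J/r = 3.13×10^7 × 4.270×10^-7 / 0.0232 = 574.8 N·m.
ω = 23.4 rad/s, so P_max = T_max·ω = 1.345×10^4 W.

13.5 kW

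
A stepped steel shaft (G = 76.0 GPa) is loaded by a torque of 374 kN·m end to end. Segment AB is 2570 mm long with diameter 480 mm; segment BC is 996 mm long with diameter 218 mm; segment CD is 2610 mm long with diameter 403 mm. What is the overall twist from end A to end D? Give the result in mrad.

J_AB = π(0.480)⁴/32 = 5.21×10^-3 m⁴; J_BC = π(0.218)⁴/32 = 2.22×10^-4 m⁴; J_CD = π(0.403)⁴/32 = 2.59×10^-3 m⁴.
θ = (T/G)·Σ L_i/J_i = (374000/76.0×10⁹)·(2.57/5.21×10^-3 + 0.996/2.22×10^-4 + 2.61/2.59×10^-3) = 0.02949 rad.

29.5 mrad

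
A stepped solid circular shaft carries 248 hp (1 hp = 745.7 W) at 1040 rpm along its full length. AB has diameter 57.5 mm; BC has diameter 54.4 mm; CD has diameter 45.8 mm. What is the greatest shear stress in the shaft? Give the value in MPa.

ω = 2π·1040/60 = 108.9 rad/s, so T = P/ω = 248×745.7 / 108.9 = 1698 N·m.
Under the same torque, τ_max = 16T/(πd³) is largest where d is smallest — segment CD (d = 45.8 mm).
τ_max = 16·1698/(π·(0.0458)³) = 9.002×10^7 Pa.

90.0 MPa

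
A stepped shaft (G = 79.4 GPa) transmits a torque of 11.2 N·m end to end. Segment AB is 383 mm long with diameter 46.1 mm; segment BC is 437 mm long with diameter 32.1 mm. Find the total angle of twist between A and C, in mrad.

J_AB = π(0.0461)⁴/32 = 4.43×10^-7 m⁴; J_BC = π(0.0321)⁴/32 = 1.04×10^-7 m⁴.
θ = (T/G)·Σ L_i/J_i = (11.20/79.4×10⁹)·(0.383/4.43×10^-7 + 0.437/1.04×10^-7) = 7.132×10^-4 rad.

0.713 mrad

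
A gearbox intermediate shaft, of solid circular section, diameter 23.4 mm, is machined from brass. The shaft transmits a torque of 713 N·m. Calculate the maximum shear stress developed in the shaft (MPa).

J = πd⁴/32 = π(0.0234)⁴/32 = 2.943×10^-8 m⁴.
τ_max = T·r/J = 713.0 × 0.0117 / 2.943×10^-8 = 2.834×10^8 Pa.

283 MPa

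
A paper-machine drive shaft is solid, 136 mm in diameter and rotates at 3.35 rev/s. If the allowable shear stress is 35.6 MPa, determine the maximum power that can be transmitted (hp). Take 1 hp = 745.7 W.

J = πd⁴/32 = π(0.136)⁴/32 = 3.359×10^-5 m⁴.
T_max = τ_allow·J/r = 3.56×10^7 × 3.359×10^-5 / 0.0680 = 17580 N·m.
ω = 2π·3.35 = 21.05 rad/s, so P_max = T_max·ω = 3.701×10^5 W.

496 hp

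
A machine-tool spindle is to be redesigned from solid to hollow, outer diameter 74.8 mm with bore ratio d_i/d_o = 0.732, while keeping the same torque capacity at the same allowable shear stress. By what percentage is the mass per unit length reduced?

41.8 %

Equal τ_max and T ⇒ the solid shaft needs d_s³ = d_o³(1−k⁴), so d_s = 74.8·(1−0.732⁴)^(1/3) = 66.82 mm.
Area ratio A_h/A_s = d_o²(1−k²)/d_s² = (1−k²)/(1−k⁴)^(2/3) = 0.5817.
Mass saving = 1 − 0.5817 = 41.8 %.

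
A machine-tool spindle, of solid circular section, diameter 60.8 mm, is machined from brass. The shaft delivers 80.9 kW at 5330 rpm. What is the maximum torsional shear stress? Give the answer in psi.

ω = 2π·5330/60 = 558.2 rad/s, so T = P/ω = 80.9×10³ / 558.2 = 144.9 N·m.
J = πd⁴/32 = π(0.0608)⁴/32 = 1.342×10^-6 m⁴.
τ_max = T·r/J = 144.9 × 0.0304 / 1.342×10^-6 = 3.284×10^6 Pa.

476 psi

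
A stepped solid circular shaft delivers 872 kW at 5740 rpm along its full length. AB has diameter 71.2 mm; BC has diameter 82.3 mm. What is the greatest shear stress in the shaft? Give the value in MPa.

20.5 MPa

ω = 2π·5740/60 = 601.1 rad/s, so T = P/ω = 872×10³ / 601.1 = 1451 N·m.
Under the same torque, τ_max = 16T/(πd³) is largest where d is smallest — segment AB (d = 71.2 mm).
τ_max = 16·1451/(π·(0.0712)³) = 2.047×10^7 Pa.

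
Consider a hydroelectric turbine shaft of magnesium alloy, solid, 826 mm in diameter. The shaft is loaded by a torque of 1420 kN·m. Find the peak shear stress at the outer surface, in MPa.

J = πd⁴/32 = π(0.826)⁴/32 = 0.04570 m⁴.
τ_max = T·r/J = 1.420e6 × 0.413 / 0.04570 = 1.283×10^7 Pa.

12.8 MPa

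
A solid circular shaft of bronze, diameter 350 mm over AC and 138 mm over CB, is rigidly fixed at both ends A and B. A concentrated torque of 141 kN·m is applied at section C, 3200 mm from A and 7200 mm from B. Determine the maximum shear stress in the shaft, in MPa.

16.6 MPa

Compatibility: T_A·a/J_AC = T_B·b/J_CB with T_A + T_B = T₀.
J_AC = 1.47×10^-3 m⁴, J_CB = 3.56×10^-5 m⁴, so T_A = T₀·(J_AC/a)/((J_AC/a)+(J_CB/b)) = 139500 N·m, T_B = 1498 N·m.
τ in each portion: τ_AC = 1.66×10^7 Pa, τ_CB = 2.90×10^6 Pa; maximum is in AC.
τ_max = T_AC·r/J = 139500·0.175/1.47×10^-3 = 1.657×10^7 Pa.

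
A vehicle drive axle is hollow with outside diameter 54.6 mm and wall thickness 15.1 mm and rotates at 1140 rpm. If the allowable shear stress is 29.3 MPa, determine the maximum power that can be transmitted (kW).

J = π(d_o⁴ − d_i⁴)/32 = π(0.0546⁴ − 0.0244⁴)/32 = 8.377×10^-7 m⁴.
T_max = τ_allow·J/r = 2.93×10^7 × 8.377×10^-7 / 0.0273 = 899.1 N·m.
ω = 2π·1140/60 = 119.4 rad/s, so P_max = T_max·ω = 1.073×10^5 W.

107 kW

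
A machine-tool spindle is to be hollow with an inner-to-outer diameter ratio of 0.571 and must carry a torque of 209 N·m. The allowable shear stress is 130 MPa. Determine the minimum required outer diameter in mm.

For a hollow shaft with d_i/d_o = 0.571: τ_max = 16T/(π d_o³ (1−k⁴)), so d_o = [16T/(π τ_allow (1−k⁴))]^(1/3) = [16·209.0/(π·1.30×10^8·0.8937)]^(1/3) = 0.02092 m.

20.9 mm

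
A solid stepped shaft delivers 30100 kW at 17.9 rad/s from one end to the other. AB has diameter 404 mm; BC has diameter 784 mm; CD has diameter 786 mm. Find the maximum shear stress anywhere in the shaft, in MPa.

ω = 17.9 rad/s, so T = P/ω = 30100×10³ / 17.90 = 1.682e6 N·m.
Under the same torque, τ_max = 16T/(πd³) is largest where d is smallest — segment AB (d = 404 mm).
τ_max = 16·1.682e6/(π·(0.404)³) = 1.299×10^8 Pa.

130 MPa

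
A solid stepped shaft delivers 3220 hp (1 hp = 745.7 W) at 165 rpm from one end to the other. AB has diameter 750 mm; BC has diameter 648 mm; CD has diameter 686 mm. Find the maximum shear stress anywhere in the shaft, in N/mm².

2.60 N/mm²

ω = 2π·165/60 = 17.28 rad/s, so T = P/ω = 3220×745.7 / 17.28 = 139000 N·m.
Under the same torque, τ_max = 16T/(πd³) is largest where d is smallest — segment BC (d = 648 mm).
τ_max = 16·139000/(π·(0.648)³) = 2.601×10^6 Pa.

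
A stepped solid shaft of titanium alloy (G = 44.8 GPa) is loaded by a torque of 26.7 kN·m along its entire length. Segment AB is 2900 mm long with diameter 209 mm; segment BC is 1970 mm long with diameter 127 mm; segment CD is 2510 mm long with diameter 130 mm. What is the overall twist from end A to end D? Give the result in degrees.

6.22°

J_AB = π(0.209)⁴/32 = 1.87×10^-4 m⁴; J_BC = π(0.127)⁴/32 = 2.55×10^-5 m⁴; J_CD = π(0.130)⁴/32 = 2.80×10^-5 m⁴.
θ = (T/G)·Σ L_i/J_i = (26700/44.8×10⁹)·(2.90/1.87×10^-4 + 1.97/2.55×10^-5 + 2.51/2.80×10^-5) = 0.1085 rad.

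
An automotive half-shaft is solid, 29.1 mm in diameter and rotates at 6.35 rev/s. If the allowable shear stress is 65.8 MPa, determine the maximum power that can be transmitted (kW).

12.7 kW

J = πd⁴/32 = π(0.0291)⁴/32 = 7.040×10^-8 m⁴.
T_max = τ_allow·J/r = 6.58×10^7 × 7.040×10^-8 / 0.0146 = 318.4 N·m.
ω = 2π·6.35 = 39.90 rad/s, so P_max = T_max·ω = 1.270×10^4 W.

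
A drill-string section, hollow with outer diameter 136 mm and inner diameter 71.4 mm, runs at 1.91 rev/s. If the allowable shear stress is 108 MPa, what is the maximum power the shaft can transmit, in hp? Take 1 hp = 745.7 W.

793 hp

J = π(d_o⁴ − d_i⁴)/32 = π(0.136⁴ − 0.0714⁴)/32 = 3.103×10^-5 m⁴.
T_max = τ_allow·J/r = 1.08×10^8 × 3.103×10^-5 / 0.0680 = 49290 N·m.
ω = 2π·1.91 = 12.00 rad/s, so P_max = T_max·ω = 5.915×10^5 W.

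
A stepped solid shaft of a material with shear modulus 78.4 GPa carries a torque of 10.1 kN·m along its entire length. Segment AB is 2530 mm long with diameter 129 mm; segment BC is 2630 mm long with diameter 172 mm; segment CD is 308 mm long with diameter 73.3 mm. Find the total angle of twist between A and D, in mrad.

29.9 mrad

J_AB = π(0.129)⁴/32 = 2.72×10^-5 m⁴; J_BC = π(0.172)⁴/32 = 8.59×10^-5 m⁴; J_CD = π(0.0733)⁴/32 = 2.83×10^-6 m⁴.
θ = (T/G)·Σ L_i/J_i = (10100/78.4×10⁹)·(2.53/2.72×10^-5 + 2.63/8.59×10^-5 + 0.308/2.83×10^-6) = 0.02993 rad.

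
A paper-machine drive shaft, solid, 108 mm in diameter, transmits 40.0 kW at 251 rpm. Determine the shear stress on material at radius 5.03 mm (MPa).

ω = 2π·251/60 = 26.28 rad/s, so T = P/ω = 40.0×10³ / 26.28 = 1522 N·m.
J = πd⁴/32 = π(0.108)⁴/32 = 1.336×10^-5 m⁴.
Shear stress varies linearly with radius: τ = T·r/J = 1522 × 0.00503 / 1.336×10^-5 = 5.731×10^5 Pa.

0.573 MPa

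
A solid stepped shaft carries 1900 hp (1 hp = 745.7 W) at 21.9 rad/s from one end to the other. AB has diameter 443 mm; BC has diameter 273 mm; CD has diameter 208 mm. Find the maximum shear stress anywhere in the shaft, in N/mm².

36.6 N/mm²

ω = 21.9 rad/s, so T = P/ω = 1900×745.7 / 21.90 = 64700 N·m.
Under the same torque, τ_max = 16T/(πd³) is largest where d is smallest — segment CD (d = 208 mm).
τ_max = 16·64700/(π·(0.208)³) = 3.661×10^7 Pa.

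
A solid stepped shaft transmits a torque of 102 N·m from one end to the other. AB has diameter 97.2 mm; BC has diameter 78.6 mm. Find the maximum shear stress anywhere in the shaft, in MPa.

1.07 MPa

Under the same torque, τ_max = 16T/(πd³) is largest where d is smallest — segment BC (d = 78.6 mm).
τ_max = 16·102.0/(π·(0.0786)³) = 1.070×10^6 Pa.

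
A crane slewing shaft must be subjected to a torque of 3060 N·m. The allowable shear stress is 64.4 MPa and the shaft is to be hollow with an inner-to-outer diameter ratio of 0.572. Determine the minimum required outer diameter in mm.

64.7 mm

For a hollow shaft with d_i/d_o = 0.572: τ_max = 16T/(π d_o³ (1−k⁴)), so d_o = [16T/(π τ_allow (1−k⁴))]^(1/3) = [16·3060/(π·6.44×10^7·0.8930)]^(1/3) = 0.06471 m.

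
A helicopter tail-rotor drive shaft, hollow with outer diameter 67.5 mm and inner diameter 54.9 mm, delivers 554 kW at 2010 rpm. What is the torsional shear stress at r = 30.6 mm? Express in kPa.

ω = 2π·2010/60 = 210.5 rad/s, so T = P/ω = 554×10³ / 210.5 = 2632 N·m.
J = π(d_o⁴ − d_i⁴)/32 = π(0.0675⁴ − 0.0549⁴)/32 = 1.146×10^-6 m⁴.
Shear stress varies linearly with radius: τ = T·r/J = 2632 × 0.0306 / 1.146×10^-6 = 7.027×10^7 Pa.

70300 kPa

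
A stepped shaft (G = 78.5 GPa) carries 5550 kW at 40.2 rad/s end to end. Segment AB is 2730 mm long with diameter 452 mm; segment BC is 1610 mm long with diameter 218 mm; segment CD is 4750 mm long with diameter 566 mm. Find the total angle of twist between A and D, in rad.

0.0148 rad

ω = 40.2 rad/s, so T = P/ω = 5550×10³ / 40.20 = 138100 N·m.
J_AB = π(0.452)⁴/32 = 4.10×10^-3 m⁴; J_BC = π(0.218)⁴/32 = 2.22×10^-4 m⁴; J_CD = π(0.566)⁴/32 = 0.0101 m⁴.
θ = (T/G)·Σ L_i/J_i = (138100/78.5×10⁹)·(2.73/4.10×10^-3 + 1.61/2.22×10^-4 + 4.75/0.0101) = 0.01477 rad.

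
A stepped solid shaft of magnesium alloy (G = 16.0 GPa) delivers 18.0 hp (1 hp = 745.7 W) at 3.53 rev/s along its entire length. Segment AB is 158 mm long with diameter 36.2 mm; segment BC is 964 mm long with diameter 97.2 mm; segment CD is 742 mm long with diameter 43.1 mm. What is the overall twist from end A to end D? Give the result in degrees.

7.02°

ω = 2π·3.53 = 22.18 rad/s, so T = P/ω = 18.0×745.7 / 22.18 = 605.2 N·m.
J_AB = π(0.0362)⁴/32 = 1.69×10^-7 m⁴; J_BC = π(0.0972)⁴/32 = 8.76×10^-6 m⁴; J_CD = π(0.0431)⁴/32 = 3.39×10^-7 m⁴.
θ = (T/G)·Σ L_i/J_i = (605.2/16.0×10⁹)·(0.158/1.69×10^-7 + 0.964/8.76×10^-6 + 0.742/3.39×10^-7) = 0.1225 rad.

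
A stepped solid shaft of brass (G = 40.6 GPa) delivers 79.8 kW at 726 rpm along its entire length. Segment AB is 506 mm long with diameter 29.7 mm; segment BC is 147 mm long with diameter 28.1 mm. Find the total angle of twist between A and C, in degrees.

13.4°

ω = 2π·726/60 = 76.03 rad/s, so T = P/ω = 79.8×10³ / 76.03 = 1050 N·m.
J_AB = π(0.0297)⁴/32 = 7.64×10^-8 m⁴; J_BC = π(0.0281)⁴/32 = 6.12×10^-8 m⁴.
θ = (T/G)·Σ L_i/J_i = (1050/40.6×10⁹)·(0.506/7.64×10^-8 + 0.147/6.12×10^-8) = 0.2333 rad.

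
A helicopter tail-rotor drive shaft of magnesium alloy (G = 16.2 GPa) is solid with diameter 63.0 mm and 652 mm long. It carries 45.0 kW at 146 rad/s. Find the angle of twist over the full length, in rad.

ω = 146 rad/s, so T = P/ω = 45.0×10³ / 146.0 = 308.2 N·m.
J = πd⁴/32 = π(0.0630)⁴/32 = 1.547×10^-6 m⁴.
θ = T·L/(G·J) = 308.2 × 0.652 / (16.2×10⁹ × 1.547×10^-6) = 8.021×10^-3 rad.

0.00802 rad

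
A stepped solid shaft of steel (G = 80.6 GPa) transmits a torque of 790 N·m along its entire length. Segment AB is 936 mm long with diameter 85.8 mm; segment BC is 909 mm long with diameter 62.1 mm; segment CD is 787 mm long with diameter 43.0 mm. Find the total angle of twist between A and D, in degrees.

J_AB = π(0.0858)⁴/32 = 5.32×10^-6 m⁴; J_BC = π(0.0621)⁴/32 = 1.46×10^-6 m⁴; J_CD = π(0.0430)⁴/32 = 3.36×10^-7 m⁴.
θ = (T/G)·Σ L_i/J_i = (790.0/80.6×10⁹)·(0.936/5.32×10^-6 + 0.909/1.46×10^-6 + 0.787/3.36×10^-7) = 0.03081 rad.

1.77°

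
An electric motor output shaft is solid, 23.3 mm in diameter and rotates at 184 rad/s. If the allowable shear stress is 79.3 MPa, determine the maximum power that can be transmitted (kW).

36.2 kW

J = πd⁴/32 = π(0.0233)⁴/32 = 2.894×10^-8 m⁴.
T_max = τ_allow·J/r = 7.93×10^7 × 2.894×10^-8 / 0.0117 = 197.0 N·m.
ω = 184 rad/s, so P_max = T_max·ω = 3.624×10^4 W.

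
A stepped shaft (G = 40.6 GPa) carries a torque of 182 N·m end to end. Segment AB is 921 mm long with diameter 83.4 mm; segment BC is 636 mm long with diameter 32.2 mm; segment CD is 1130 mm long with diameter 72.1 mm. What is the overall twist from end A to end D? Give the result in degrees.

J_AB = π(0.0834)⁴/32 = 4.75×10^-6 m⁴; J_BC = π(0.0322)⁴/32 = 1.06×10^-7 m⁴; J_CD = π(0.0721)⁴/32 = 2.65×10^-6 m⁴.
θ = (T/G)·Σ L_i/J_i = (182.0/40.6×10⁹)·(0.921/4.75×10^-6 + 0.636/1.06×10^-7 + 1.13/2.65×10^-6) = 0.02979 rad.

1.71°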